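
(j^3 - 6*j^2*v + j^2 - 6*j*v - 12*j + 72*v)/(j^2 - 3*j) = j - 6*v + 4 - 24*v/j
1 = 1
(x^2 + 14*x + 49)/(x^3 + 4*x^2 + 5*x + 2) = (x^2 + 14*x + 49)/(x^3 + 4*x^2 + 5*x + 2)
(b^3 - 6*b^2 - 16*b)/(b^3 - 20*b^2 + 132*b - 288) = b*(b + 2)/(b^2 - 12*b + 36)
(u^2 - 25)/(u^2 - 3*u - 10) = (u + 5)/(u + 2)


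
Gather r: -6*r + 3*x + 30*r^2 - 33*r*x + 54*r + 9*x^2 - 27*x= 30*r^2 + r*(48 - 33*x) + 9*x^2 - 24*x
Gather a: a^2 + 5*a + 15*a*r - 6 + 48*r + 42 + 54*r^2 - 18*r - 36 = a^2 + a*(15*r + 5) + 54*r^2 + 30*r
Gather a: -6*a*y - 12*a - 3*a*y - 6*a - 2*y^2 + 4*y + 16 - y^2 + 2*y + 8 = a*(-9*y - 18) - 3*y^2 + 6*y + 24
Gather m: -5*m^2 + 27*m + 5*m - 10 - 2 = -5*m^2 + 32*m - 12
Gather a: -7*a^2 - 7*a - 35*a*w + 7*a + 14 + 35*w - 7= -7*a^2 - 35*a*w + 35*w + 7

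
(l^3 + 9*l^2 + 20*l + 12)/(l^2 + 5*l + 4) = (l^2 + 8*l + 12)/(l + 4)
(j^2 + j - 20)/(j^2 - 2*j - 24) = (-j^2 - j + 20)/(-j^2 + 2*j + 24)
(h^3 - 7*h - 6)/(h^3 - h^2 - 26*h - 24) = (h^2 - h - 6)/(h^2 - 2*h - 24)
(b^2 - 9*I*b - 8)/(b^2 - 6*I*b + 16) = (b - I)/(b + 2*I)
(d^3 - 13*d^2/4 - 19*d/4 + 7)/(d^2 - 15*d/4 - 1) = (4*d^2 + 3*d - 7)/(4*d + 1)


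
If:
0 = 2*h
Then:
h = 0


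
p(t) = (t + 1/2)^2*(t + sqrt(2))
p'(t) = (t + 1/2)^2 + (t + sqrt(2))*(2*t + 1)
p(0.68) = 2.92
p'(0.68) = 6.33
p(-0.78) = 0.05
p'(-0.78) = -0.28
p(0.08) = 0.50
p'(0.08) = 2.07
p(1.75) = 16.02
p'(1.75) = 19.30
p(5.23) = 218.15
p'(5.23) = 108.98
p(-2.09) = -1.71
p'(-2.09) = 4.68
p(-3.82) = -26.52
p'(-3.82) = 27.00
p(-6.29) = -163.46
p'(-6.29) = 89.99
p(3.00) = 54.07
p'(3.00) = 43.15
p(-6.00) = -138.72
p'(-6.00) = 80.69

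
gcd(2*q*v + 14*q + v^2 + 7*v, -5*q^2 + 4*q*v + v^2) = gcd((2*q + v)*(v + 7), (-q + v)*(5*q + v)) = 1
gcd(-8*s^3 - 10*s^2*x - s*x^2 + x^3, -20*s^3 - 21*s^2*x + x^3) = s + x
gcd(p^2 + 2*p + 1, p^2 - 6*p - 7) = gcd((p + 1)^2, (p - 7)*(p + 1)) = p + 1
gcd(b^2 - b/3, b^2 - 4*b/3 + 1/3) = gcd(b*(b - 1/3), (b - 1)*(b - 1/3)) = b - 1/3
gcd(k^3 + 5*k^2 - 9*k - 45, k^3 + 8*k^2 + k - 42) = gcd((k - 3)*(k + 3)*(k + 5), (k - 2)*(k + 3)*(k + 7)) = k + 3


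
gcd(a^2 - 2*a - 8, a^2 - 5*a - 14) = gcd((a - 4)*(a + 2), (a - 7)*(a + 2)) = a + 2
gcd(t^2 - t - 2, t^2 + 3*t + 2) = t + 1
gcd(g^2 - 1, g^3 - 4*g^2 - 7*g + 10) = g - 1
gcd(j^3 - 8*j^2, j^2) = j^2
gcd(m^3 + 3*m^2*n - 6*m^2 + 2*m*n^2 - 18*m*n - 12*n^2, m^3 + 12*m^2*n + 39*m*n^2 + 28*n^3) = m + n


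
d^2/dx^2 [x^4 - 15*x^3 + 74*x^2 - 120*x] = 12*x^2 - 90*x + 148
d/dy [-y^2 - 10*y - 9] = -2*y - 10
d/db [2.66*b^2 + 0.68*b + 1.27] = 5.32*b + 0.68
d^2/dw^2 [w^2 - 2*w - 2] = 2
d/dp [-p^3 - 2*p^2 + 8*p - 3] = -3*p^2 - 4*p + 8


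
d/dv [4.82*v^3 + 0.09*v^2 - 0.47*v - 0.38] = 14.46*v^2 + 0.18*v - 0.47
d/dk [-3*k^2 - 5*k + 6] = -6*k - 5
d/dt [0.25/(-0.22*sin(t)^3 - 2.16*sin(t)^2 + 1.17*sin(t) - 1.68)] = (0.165*sin(t)^2 + 1.08*sin(t) - 0.2925)*cos(t)/(0.22*sin(t)^3 + 2.16*sin(t)^2 - 1.17*sin(t) + 1.68)^2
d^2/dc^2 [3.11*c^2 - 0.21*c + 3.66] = 6.22000000000000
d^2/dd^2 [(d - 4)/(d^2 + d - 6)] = 2*(3*(1 - d)*(d^2 + d - 6) + (d - 4)*(2*d + 1)^2)/(d^2 + d - 6)^3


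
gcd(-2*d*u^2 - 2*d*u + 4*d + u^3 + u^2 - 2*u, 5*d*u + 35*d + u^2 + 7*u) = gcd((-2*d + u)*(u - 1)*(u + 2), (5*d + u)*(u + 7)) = 1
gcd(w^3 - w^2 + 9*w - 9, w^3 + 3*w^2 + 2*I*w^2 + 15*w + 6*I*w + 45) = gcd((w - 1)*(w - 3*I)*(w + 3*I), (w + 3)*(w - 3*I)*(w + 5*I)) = w - 3*I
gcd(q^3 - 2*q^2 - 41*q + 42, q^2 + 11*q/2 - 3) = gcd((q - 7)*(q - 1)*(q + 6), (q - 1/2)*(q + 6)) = q + 6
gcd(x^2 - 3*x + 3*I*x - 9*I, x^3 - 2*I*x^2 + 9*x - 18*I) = x + 3*I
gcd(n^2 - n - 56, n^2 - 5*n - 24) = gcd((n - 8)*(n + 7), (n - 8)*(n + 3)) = n - 8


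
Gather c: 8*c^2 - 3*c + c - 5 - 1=8*c^2 - 2*c - 6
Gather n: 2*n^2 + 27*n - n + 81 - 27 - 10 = 2*n^2 + 26*n + 44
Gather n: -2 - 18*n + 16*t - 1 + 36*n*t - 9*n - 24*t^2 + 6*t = n*(36*t - 27) - 24*t^2 + 22*t - 3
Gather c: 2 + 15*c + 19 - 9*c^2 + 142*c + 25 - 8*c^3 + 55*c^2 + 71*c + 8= -8*c^3 + 46*c^2 + 228*c + 54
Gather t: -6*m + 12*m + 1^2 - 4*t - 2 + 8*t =6*m + 4*t - 1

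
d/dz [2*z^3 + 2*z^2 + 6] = 2*z*(3*z + 2)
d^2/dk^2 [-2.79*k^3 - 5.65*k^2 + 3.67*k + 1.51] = -16.74*k - 11.3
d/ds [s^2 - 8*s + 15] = 2*s - 8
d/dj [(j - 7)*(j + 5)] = 2*j - 2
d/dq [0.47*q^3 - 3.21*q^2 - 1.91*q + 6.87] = 1.41*q^2 - 6.42*q - 1.91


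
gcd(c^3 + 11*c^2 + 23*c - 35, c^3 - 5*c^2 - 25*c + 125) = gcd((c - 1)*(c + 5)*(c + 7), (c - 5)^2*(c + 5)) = c + 5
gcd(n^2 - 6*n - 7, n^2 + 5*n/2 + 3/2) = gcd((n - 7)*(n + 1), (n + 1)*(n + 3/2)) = n + 1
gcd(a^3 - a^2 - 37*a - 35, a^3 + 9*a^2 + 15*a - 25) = a + 5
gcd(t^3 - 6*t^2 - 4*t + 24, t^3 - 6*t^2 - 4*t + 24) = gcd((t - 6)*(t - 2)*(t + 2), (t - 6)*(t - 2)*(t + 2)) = t^3 - 6*t^2 - 4*t + 24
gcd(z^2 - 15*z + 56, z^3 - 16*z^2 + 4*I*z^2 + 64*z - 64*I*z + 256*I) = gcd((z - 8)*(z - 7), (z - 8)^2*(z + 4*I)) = z - 8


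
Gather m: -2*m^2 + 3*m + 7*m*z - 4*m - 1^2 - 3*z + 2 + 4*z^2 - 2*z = -2*m^2 + m*(7*z - 1) + 4*z^2 - 5*z + 1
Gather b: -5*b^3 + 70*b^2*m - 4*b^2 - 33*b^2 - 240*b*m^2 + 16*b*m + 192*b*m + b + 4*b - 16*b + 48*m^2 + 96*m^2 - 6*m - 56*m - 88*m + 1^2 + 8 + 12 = -5*b^3 + b^2*(70*m - 37) + b*(-240*m^2 + 208*m - 11) + 144*m^2 - 150*m + 21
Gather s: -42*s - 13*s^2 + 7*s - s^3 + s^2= -s^3 - 12*s^2 - 35*s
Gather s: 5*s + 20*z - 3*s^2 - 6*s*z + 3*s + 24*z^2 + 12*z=-3*s^2 + s*(8 - 6*z) + 24*z^2 + 32*z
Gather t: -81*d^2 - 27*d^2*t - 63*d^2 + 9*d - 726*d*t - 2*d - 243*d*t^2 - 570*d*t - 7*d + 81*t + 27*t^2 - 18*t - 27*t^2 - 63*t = -144*d^2 - 243*d*t^2 + t*(-27*d^2 - 1296*d)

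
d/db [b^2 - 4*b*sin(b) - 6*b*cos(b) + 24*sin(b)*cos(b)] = 6*b*sin(b) - 4*b*cos(b) + 2*b - 4*sin(b) - 6*cos(b) + 24*cos(2*b)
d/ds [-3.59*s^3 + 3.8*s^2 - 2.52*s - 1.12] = -10.77*s^2 + 7.6*s - 2.52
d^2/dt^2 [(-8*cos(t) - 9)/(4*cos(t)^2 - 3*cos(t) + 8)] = (-288*(1 - cos(2*t))^2*cos(t) - 168*(1 - cos(2*t))^2 - 1261*cos(t) + 399*cos(2*t)/2 + 273*cos(3*t) + 64*cos(5*t) + 1683/2)/(3*cos(t) - 2*cos(2*t) - 10)^3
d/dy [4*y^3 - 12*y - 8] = 12*y^2 - 12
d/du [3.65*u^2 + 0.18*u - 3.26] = 7.3*u + 0.18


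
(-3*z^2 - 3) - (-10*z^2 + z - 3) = 7*z^2 - z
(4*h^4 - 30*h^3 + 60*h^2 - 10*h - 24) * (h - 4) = 4*h^5 - 46*h^4 + 180*h^3 - 250*h^2 + 16*h + 96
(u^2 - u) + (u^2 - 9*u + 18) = 2*u^2 - 10*u + 18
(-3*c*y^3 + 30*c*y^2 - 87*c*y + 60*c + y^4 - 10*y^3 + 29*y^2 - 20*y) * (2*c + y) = -6*c^2*y^3 + 60*c^2*y^2 - 174*c^2*y + 120*c^2 - c*y^4 + 10*c*y^3 - 29*c*y^2 + 20*c*y + y^5 - 10*y^4 + 29*y^3 - 20*y^2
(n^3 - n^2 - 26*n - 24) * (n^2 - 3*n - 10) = n^5 - 4*n^4 - 33*n^3 + 64*n^2 + 332*n + 240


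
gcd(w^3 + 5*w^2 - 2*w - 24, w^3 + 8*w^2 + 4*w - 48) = w^2 + 2*w - 8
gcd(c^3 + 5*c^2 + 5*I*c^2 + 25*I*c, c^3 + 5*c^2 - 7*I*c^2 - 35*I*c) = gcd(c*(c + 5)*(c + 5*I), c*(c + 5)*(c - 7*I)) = c^2 + 5*c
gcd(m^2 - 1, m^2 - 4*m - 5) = m + 1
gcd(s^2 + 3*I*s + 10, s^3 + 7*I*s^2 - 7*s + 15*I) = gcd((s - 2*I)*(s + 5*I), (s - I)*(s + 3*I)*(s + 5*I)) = s + 5*I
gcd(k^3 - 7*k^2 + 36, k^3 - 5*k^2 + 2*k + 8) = 1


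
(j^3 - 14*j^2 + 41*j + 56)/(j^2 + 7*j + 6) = (j^2 - 15*j + 56)/(j + 6)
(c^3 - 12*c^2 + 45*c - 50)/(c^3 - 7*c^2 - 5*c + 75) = (c - 2)/(c + 3)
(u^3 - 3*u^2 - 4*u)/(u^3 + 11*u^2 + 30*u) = (u^2 - 3*u - 4)/(u^2 + 11*u + 30)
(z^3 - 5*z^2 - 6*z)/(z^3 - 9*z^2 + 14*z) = (z^2 - 5*z - 6)/(z^2 - 9*z + 14)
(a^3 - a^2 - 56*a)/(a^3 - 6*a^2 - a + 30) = a*(a^2 - a - 56)/(a^3 - 6*a^2 - a + 30)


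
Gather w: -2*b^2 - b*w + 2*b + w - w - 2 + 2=-2*b^2 - b*w + 2*b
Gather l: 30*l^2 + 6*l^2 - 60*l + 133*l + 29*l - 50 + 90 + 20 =36*l^2 + 102*l + 60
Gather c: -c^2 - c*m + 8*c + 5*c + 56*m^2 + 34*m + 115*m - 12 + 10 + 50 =-c^2 + c*(13 - m) + 56*m^2 + 149*m + 48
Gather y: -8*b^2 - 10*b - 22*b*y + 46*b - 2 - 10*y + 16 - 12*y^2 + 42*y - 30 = -8*b^2 + 36*b - 12*y^2 + y*(32 - 22*b) - 16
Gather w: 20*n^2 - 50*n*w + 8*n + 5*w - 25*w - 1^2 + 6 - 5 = 20*n^2 + 8*n + w*(-50*n - 20)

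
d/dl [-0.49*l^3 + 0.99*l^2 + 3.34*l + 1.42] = -1.47*l^2 + 1.98*l + 3.34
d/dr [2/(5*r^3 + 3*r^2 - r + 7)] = 2*(-15*r^2 - 6*r + 1)/(5*r^3 + 3*r^2 - r + 7)^2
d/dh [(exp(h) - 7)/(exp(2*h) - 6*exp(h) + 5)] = (-2*(exp(h) - 7)*(exp(h) - 3) + exp(2*h) - 6*exp(h) + 5)*exp(h)/(exp(2*h) - 6*exp(h) + 5)^2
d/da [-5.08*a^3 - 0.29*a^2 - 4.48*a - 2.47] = -15.24*a^2 - 0.58*a - 4.48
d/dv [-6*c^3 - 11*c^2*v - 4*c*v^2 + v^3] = -11*c^2 - 8*c*v + 3*v^2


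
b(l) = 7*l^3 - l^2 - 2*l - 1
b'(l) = 21*l^2 - 2*l - 2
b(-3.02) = -196.89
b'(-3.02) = 195.57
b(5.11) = 896.70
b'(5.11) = 536.13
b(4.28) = 520.94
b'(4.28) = 374.13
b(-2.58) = -122.71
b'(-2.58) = 142.94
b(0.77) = 0.06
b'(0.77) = 8.91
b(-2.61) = -127.05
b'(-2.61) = 146.27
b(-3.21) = -236.42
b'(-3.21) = 220.81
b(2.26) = 70.17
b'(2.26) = 100.74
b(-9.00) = -5167.00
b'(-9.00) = 1717.00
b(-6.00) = -1537.00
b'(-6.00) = 766.00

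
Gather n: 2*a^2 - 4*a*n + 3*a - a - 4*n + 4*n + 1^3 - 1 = 2*a^2 - 4*a*n + 2*a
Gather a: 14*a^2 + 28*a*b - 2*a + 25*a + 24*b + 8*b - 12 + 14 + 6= 14*a^2 + a*(28*b + 23) + 32*b + 8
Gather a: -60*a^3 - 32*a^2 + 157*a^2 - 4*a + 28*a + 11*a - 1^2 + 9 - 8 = -60*a^3 + 125*a^2 + 35*a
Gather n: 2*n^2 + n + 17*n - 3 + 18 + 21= 2*n^2 + 18*n + 36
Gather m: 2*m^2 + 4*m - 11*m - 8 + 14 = 2*m^2 - 7*m + 6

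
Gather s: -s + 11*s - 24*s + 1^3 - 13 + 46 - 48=-14*s - 14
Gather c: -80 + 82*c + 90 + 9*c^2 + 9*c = 9*c^2 + 91*c + 10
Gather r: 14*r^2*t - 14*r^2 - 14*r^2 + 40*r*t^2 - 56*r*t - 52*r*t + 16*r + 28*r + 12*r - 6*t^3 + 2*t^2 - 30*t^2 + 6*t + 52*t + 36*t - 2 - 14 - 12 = r^2*(14*t - 28) + r*(40*t^2 - 108*t + 56) - 6*t^3 - 28*t^2 + 94*t - 28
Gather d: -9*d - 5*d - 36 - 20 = -14*d - 56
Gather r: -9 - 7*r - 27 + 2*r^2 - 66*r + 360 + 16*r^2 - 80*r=18*r^2 - 153*r + 324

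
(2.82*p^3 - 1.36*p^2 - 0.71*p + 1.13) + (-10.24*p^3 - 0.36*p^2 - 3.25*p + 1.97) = -7.42*p^3 - 1.72*p^2 - 3.96*p + 3.1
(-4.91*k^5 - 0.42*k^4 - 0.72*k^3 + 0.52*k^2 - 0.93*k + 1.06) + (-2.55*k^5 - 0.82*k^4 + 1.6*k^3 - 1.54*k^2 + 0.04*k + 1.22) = -7.46*k^5 - 1.24*k^4 + 0.88*k^3 - 1.02*k^2 - 0.89*k + 2.28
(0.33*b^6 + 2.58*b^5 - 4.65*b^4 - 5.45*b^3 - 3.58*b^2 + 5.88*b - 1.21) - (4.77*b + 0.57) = 0.33*b^6 + 2.58*b^5 - 4.65*b^4 - 5.45*b^3 - 3.58*b^2 + 1.11*b - 1.78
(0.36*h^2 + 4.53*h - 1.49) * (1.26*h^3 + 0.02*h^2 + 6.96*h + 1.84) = 0.4536*h^5 + 5.715*h^4 + 0.7188*h^3 + 32.1614*h^2 - 2.0352*h - 2.7416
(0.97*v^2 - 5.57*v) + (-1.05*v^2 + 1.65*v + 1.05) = -0.0800000000000001*v^2 - 3.92*v + 1.05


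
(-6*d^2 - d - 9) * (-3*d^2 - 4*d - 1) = 18*d^4 + 27*d^3 + 37*d^2 + 37*d + 9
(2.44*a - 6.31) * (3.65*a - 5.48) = 8.906*a^2 - 36.4027*a + 34.5788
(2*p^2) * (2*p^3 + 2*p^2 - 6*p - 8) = 4*p^5 + 4*p^4 - 12*p^3 - 16*p^2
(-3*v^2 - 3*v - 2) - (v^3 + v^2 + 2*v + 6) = -v^3 - 4*v^2 - 5*v - 8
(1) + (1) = 2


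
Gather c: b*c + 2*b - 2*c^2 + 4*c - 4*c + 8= b*c + 2*b - 2*c^2 + 8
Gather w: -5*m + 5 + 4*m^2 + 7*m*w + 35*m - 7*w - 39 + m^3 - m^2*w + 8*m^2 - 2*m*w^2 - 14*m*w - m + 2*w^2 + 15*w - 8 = m^3 + 12*m^2 + 29*m + w^2*(2 - 2*m) + w*(-m^2 - 7*m + 8) - 42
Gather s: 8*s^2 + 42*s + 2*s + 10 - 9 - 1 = 8*s^2 + 44*s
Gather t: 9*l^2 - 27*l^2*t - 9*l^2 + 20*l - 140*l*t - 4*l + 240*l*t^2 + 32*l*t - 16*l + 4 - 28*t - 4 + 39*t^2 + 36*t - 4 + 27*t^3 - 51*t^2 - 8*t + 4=27*t^3 + t^2*(240*l - 12) + t*(-27*l^2 - 108*l)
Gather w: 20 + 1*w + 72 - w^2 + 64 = -w^2 + w + 156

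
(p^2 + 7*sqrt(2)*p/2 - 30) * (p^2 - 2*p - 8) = p^4 - 2*p^3 + 7*sqrt(2)*p^3/2 - 38*p^2 - 7*sqrt(2)*p^2 - 28*sqrt(2)*p + 60*p + 240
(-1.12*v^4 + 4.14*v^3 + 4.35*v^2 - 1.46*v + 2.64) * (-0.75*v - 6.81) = 0.84*v^5 + 4.5222*v^4 - 31.4559*v^3 - 28.5285*v^2 + 7.9626*v - 17.9784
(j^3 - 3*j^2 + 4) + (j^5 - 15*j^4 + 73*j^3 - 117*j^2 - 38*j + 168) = j^5 - 15*j^4 + 74*j^3 - 120*j^2 - 38*j + 172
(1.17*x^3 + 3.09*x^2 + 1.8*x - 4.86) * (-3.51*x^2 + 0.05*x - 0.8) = -4.1067*x^5 - 10.7874*x^4 - 7.0995*x^3 + 14.6766*x^2 - 1.683*x + 3.888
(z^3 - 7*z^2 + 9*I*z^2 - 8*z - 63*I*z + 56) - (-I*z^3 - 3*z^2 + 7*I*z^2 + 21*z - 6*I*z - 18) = z^3 + I*z^3 - 4*z^2 + 2*I*z^2 - 29*z - 57*I*z + 74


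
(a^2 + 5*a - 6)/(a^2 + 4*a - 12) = (a - 1)/(a - 2)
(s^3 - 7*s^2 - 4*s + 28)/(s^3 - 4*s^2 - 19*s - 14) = (s - 2)/(s + 1)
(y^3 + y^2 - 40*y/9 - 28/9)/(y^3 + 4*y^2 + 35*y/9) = (3*y^2 - 4*y - 4)/(y*(3*y + 5))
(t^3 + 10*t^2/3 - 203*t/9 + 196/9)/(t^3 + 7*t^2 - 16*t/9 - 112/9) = (3*t - 7)/(3*t + 4)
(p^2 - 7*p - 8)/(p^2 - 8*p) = (p + 1)/p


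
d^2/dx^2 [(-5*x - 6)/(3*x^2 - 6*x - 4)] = 6*(12*(x - 1)^2*(5*x + 6) + (15*x - 4)*(-3*x^2 + 6*x + 4))/(-3*x^2 + 6*x + 4)^3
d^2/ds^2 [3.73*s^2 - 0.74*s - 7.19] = 7.46000000000000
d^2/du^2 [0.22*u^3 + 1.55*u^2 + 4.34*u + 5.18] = 1.32*u + 3.1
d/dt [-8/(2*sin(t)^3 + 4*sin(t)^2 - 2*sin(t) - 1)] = 16*(8*sin(2*t) - cos(t) - 3*cos(3*t))/(-sin(t) - sin(3*t) - 4*cos(2*t) + 2)^2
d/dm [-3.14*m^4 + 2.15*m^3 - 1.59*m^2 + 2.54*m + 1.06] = -12.56*m^3 + 6.45*m^2 - 3.18*m + 2.54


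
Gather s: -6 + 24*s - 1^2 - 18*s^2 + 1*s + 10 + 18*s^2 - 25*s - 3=0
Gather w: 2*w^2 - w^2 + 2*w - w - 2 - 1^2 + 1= w^2 + w - 2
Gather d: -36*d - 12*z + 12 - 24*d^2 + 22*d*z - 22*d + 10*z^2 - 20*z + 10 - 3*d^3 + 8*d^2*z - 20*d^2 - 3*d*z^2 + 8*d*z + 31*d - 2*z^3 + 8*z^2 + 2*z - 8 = -3*d^3 + d^2*(8*z - 44) + d*(-3*z^2 + 30*z - 27) - 2*z^3 + 18*z^2 - 30*z + 14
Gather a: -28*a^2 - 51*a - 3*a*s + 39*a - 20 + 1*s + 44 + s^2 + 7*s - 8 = -28*a^2 + a*(-3*s - 12) + s^2 + 8*s + 16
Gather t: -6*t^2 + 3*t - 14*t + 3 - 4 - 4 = -6*t^2 - 11*t - 5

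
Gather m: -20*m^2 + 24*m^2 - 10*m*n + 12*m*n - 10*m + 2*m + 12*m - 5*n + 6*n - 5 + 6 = 4*m^2 + m*(2*n + 4) + n + 1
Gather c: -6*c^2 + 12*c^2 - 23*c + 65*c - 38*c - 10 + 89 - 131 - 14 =6*c^2 + 4*c - 66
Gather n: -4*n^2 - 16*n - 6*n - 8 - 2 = -4*n^2 - 22*n - 10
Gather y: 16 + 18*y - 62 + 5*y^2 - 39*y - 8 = 5*y^2 - 21*y - 54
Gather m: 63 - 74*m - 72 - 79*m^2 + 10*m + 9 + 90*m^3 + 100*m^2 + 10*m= 90*m^3 + 21*m^2 - 54*m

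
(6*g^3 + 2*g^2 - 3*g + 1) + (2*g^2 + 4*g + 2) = 6*g^3 + 4*g^2 + g + 3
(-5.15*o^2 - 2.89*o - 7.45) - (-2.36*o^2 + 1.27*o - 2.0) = -2.79*o^2 - 4.16*o - 5.45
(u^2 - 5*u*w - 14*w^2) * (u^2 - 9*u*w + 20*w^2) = u^4 - 14*u^3*w + 51*u^2*w^2 + 26*u*w^3 - 280*w^4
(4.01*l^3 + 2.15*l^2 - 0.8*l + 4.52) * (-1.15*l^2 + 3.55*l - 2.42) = -4.6115*l^5 + 11.763*l^4 - 1.1517*l^3 - 13.241*l^2 + 17.982*l - 10.9384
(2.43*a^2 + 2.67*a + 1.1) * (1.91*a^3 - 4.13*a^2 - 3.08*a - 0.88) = 4.6413*a^5 - 4.9362*a^4 - 16.4105*a^3 - 14.905*a^2 - 5.7376*a - 0.968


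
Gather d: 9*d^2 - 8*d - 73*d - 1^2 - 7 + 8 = 9*d^2 - 81*d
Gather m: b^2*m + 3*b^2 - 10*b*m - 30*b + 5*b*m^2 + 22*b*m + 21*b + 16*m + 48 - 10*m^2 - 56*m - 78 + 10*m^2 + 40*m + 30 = 3*b^2 + 5*b*m^2 - 9*b + m*(b^2 + 12*b)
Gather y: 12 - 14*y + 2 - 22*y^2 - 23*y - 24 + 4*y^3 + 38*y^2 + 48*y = 4*y^3 + 16*y^2 + 11*y - 10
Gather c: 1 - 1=0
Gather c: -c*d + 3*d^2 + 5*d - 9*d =-c*d + 3*d^2 - 4*d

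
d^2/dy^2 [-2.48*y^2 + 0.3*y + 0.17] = -4.96000000000000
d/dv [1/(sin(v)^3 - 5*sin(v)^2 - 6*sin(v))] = (-3*cos(v) + 10/tan(v) + 6*cos(v)/sin(v)^2)/((sin(v) - 6)^2*(sin(v) + 1)^2)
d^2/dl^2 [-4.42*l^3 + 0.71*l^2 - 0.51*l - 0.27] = 1.42 - 26.52*l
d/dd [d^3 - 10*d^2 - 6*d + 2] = 3*d^2 - 20*d - 6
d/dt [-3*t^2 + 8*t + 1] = 8 - 6*t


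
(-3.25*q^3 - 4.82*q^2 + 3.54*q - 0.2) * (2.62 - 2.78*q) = 9.035*q^4 + 4.8846*q^3 - 22.4696*q^2 + 9.8308*q - 0.524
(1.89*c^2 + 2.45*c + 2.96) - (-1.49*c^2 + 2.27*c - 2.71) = 3.38*c^2 + 0.18*c + 5.67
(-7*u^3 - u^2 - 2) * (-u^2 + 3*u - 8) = 7*u^5 - 20*u^4 + 53*u^3 + 10*u^2 - 6*u + 16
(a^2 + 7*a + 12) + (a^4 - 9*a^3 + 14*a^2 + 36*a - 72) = a^4 - 9*a^3 + 15*a^2 + 43*a - 60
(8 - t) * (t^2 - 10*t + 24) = -t^3 + 18*t^2 - 104*t + 192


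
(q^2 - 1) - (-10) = q^2 + 9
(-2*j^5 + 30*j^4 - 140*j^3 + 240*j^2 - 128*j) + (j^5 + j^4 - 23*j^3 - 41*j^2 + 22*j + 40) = -j^5 + 31*j^4 - 163*j^3 + 199*j^2 - 106*j + 40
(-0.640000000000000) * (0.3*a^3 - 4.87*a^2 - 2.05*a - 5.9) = -0.192*a^3 + 3.1168*a^2 + 1.312*a + 3.776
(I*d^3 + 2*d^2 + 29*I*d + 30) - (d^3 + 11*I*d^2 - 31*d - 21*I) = -d^3 + I*d^3 + 2*d^2 - 11*I*d^2 + 31*d + 29*I*d + 30 + 21*I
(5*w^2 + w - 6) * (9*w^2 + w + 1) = 45*w^4 + 14*w^3 - 48*w^2 - 5*w - 6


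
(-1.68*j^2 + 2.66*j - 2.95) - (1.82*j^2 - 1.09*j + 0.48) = -3.5*j^2 + 3.75*j - 3.43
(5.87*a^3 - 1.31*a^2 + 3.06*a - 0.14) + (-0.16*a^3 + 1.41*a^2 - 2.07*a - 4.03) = 5.71*a^3 + 0.0999999999999999*a^2 + 0.99*a - 4.17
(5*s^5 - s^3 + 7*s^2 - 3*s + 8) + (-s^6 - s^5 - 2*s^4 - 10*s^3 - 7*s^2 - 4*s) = -s^6 + 4*s^5 - 2*s^4 - 11*s^3 - 7*s + 8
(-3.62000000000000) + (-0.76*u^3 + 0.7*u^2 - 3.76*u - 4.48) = -0.76*u^3 + 0.7*u^2 - 3.76*u - 8.1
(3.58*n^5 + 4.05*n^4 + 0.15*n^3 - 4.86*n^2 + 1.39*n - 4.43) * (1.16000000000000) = 4.1528*n^5 + 4.698*n^4 + 0.174*n^3 - 5.6376*n^2 + 1.6124*n - 5.1388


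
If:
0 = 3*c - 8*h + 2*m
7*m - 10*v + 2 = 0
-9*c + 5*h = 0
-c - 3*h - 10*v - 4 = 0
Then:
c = -60/463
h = -108/463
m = -342/463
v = -734/2315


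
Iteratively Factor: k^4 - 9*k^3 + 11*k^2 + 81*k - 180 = (k - 4)*(k^3 - 5*k^2 - 9*k + 45) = (k - 5)*(k - 4)*(k^2 - 9) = (k - 5)*(k - 4)*(k - 3)*(k + 3)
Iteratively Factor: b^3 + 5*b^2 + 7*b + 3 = (b + 3)*(b^2 + 2*b + 1) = (b + 1)*(b + 3)*(b + 1)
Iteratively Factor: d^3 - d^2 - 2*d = (d + 1)*(d^2 - 2*d) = (d - 2)*(d + 1)*(d)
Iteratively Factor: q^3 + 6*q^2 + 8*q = (q)*(q^2 + 6*q + 8) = q*(q + 2)*(q + 4)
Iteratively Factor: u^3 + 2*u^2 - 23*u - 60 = (u + 3)*(u^2 - u - 20) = (u + 3)*(u + 4)*(u - 5)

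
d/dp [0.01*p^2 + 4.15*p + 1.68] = 0.02*p + 4.15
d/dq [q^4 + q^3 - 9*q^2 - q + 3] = 4*q^3 + 3*q^2 - 18*q - 1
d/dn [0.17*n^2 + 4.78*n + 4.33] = 0.34*n + 4.78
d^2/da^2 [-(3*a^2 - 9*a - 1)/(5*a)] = 2/(5*a^3)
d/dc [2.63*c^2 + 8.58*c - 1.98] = 5.26*c + 8.58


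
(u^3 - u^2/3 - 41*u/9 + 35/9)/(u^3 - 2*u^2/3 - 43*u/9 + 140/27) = 3*(u - 1)/(3*u - 4)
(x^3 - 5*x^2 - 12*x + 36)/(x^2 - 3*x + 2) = (x^2 - 3*x - 18)/(x - 1)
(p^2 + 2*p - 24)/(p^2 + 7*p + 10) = (p^2 + 2*p - 24)/(p^2 + 7*p + 10)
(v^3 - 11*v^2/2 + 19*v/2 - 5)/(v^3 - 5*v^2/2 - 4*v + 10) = (v - 1)/(v + 2)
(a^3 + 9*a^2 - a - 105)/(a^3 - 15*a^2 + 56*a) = (a^3 + 9*a^2 - a - 105)/(a*(a^2 - 15*a + 56))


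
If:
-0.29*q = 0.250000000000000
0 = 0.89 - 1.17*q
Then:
No Solution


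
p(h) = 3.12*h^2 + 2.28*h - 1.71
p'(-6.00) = -35.16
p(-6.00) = 96.93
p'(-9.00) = -53.88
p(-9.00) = 230.49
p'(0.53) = 5.59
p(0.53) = 0.37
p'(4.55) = 30.67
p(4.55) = 73.26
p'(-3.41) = -19.00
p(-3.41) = 26.79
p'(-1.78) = -8.83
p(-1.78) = 4.12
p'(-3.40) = -18.94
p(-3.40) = 26.61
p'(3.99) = 27.18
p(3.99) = 57.06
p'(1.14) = 9.39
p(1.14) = 4.94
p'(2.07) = 15.20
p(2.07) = 16.38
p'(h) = 6.24*h + 2.28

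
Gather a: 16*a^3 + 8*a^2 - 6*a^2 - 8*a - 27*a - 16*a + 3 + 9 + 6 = 16*a^3 + 2*a^2 - 51*a + 18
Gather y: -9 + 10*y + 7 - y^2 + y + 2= -y^2 + 11*y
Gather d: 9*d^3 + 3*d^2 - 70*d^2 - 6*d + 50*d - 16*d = 9*d^3 - 67*d^2 + 28*d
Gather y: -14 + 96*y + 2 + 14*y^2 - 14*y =14*y^2 + 82*y - 12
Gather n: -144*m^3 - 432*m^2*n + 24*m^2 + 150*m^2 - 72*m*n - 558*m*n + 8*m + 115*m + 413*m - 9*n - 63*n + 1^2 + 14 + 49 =-144*m^3 + 174*m^2 + 536*m + n*(-432*m^2 - 630*m - 72) + 64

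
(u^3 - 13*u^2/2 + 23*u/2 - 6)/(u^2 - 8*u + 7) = (u^2 - 11*u/2 + 6)/(u - 7)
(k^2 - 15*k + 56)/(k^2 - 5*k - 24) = (k - 7)/(k + 3)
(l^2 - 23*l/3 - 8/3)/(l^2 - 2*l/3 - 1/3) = (l - 8)/(l - 1)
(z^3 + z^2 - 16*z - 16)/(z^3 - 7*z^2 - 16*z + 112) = (z + 1)/(z - 7)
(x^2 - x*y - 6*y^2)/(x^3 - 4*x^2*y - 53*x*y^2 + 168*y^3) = (x + 2*y)/(x^2 - x*y - 56*y^2)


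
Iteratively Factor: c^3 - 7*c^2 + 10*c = (c - 2)*(c^2 - 5*c) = c*(c - 2)*(c - 5)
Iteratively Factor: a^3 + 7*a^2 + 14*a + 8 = (a + 2)*(a^2 + 5*a + 4) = (a + 2)*(a + 4)*(a + 1)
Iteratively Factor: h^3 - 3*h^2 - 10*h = (h + 2)*(h^2 - 5*h) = h*(h + 2)*(h - 5)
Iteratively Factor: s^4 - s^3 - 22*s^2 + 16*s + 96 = (s - 4)*(s^3 + 3*s^2 - 10*s - 24) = (s - 4)*(s - 3)*(s^2 + 6*s + 8) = (s - 4)*(s - 3)*(s + 4)*(s + 2)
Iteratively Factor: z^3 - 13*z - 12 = (z - 4)*(z^2 + 4*z + 3) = (z - 4)*(z + 3)*(z + 1)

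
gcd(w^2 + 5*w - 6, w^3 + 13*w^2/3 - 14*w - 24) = w + 6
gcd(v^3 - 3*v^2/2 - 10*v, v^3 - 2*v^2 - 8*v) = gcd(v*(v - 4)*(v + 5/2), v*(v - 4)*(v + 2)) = v^2 - 4*v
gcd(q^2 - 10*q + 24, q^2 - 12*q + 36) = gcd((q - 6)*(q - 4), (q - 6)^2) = q - 6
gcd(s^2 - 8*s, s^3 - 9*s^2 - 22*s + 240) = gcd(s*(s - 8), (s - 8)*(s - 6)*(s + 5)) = s - 8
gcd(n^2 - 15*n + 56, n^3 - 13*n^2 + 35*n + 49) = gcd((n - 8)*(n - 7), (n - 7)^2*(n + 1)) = n - 7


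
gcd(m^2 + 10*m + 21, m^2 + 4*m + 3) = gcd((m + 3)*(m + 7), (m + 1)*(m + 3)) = m + 3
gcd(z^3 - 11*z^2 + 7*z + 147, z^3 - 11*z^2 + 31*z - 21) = z - 7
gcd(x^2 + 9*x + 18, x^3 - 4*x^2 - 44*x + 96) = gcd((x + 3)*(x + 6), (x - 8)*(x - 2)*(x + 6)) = x + 6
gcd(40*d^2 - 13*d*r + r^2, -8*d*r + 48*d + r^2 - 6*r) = -8*d + r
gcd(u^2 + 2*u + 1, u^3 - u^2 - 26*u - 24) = u + 1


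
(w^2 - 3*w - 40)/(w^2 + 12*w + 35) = (w - 8)/(w + 7)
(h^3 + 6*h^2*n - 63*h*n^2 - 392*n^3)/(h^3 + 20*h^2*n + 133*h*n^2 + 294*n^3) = (h - 8*n)/(h + 6*n)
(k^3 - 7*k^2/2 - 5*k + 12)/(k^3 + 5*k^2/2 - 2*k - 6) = (k - 4)/(k + 2)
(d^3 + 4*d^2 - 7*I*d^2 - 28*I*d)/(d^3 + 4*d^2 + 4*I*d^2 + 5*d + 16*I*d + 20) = d*(d - 7*I)/(d^2 + 4*I*d + 5)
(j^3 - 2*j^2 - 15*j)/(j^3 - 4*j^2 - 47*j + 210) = j*(j + 3)/(j^2 + j - 42)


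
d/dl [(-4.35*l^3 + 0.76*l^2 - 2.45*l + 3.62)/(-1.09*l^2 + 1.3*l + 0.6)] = (4.7415*l^4 - 11.31*l^3 - 9.5125*l^2 + 8.8036*l - 6.176)/(1.1881*l^4 - 2.834*l^3 + 0.382*l^2 + 1.56*l + 0.36)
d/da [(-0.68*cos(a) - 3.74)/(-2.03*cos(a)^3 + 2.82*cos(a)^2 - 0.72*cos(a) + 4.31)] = (2.7608*cos(a)^3 + 20.859*cos(a)^2 - 21.0936*cos(a) + 5.6236)*sin(a)/(4.1209*cos(a)^6 - 11.4492*cos(a)^5 + 10.8756*cos(a)^4 - 21.5594*cos(a)^3 + 24.8268*cos(a)^2 - 6.2064*cos(a) + 18.5761)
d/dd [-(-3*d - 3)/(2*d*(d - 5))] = 3*(-d^2 - 2*d + 5)/(2*d^2*(d^2 - 10*d + 25))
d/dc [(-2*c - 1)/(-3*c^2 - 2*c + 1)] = 2*(-3*c^2 - 3*c - 2)/(9*c^4 + 12*c^3 - 2*c^2 - 4*c + 1)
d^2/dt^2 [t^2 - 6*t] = 2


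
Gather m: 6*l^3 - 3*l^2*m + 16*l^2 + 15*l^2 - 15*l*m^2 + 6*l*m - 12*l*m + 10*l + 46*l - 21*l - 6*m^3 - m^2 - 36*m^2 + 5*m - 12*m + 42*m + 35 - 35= 6*l^3 + 31*l^2 + 35*l - 6*m^3 + m^2*(-15*l - 37) + m*(-3*l^2 - 6*l + 35)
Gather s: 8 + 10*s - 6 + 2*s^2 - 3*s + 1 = 2*s^2 + 7*s + 3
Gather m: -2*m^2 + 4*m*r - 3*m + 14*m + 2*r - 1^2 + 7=-2*m^2 + m*(4*r + 11) + 2*r + 6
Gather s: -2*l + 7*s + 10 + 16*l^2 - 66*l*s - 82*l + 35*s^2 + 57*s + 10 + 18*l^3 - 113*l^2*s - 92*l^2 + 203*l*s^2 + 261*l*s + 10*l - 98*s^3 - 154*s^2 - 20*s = 18*l^3 - 76*l^2 - 74*l - 98*s^3 + s^2*(203*l - 119) + s*(-113*l^2 + 195*l + 44) + 20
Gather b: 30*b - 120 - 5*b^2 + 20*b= -5*b^2 + 50*b - 120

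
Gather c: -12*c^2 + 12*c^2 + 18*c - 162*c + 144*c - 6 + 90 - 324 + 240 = 0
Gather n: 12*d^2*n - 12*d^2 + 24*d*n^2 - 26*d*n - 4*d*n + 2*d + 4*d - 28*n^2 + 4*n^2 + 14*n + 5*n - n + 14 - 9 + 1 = -12*d^2 + 6*d + n^2*(24*d - 24) + n*(12*d^2 - 30*d + 18) + 6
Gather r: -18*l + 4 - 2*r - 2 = -18*l - 2*r + 2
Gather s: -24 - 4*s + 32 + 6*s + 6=2*s + 14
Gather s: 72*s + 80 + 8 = 72*s + 88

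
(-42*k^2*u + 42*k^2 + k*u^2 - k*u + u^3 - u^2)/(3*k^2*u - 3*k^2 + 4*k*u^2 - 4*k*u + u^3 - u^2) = (-42*k^2 + k*u + u^2)/(3*k^2 + 4*k*u + u^2)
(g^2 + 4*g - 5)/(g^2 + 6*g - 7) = (g + 5)/(g + 7)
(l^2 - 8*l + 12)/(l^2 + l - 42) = (l - 2)/(l + 7)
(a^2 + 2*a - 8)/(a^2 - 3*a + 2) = (a + 4)/(a - 1)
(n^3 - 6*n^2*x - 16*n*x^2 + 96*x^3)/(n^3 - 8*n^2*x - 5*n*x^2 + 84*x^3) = (-n^2 + 2*n*x + 24*x^2)/(-n^2 + 4*n*x + 21*x^2)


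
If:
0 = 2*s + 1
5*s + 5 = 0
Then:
No Solution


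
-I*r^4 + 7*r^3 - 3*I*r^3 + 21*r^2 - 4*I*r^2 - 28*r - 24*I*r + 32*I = (r + 4)*(r - I)*(r + 8*I)*(-I*r + I)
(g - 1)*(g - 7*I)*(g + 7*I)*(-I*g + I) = -I*g^4 + 2*I*g^3 - 50*I*g^2 + 98*I*g - 49*I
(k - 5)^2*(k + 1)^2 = k^4 - 8*k^3 + 6*k^2 + 40*k + 25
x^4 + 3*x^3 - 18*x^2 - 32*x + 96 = (x - 3)*(x - 2)*(x + 4)^2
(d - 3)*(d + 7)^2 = d^3 + 11*d^2 + 7*d - 147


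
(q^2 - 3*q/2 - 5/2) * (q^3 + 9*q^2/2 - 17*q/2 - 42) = q^5 + 3*q^4 - 71*q^3/4 - 81*q^2/2 + 337*q/4 + 105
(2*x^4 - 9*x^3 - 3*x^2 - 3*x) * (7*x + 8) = 14*x^5 - 47*x^4 - 93*x^3 - 45*x^2 - 24*x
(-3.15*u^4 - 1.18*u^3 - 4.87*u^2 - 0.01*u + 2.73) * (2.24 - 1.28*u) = 4.032*u^5 - 5.5456*u^4 + 3.5904*u^3 - 10.896*u^2 - 3.5168*u + 6.1152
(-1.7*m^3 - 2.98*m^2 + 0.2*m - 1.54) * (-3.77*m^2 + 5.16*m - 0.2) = 6.409*m^5 + 2.4626*m^4 - 15.7908*m^3 + 7.4338*m^2 - 7.9864*m + 0.308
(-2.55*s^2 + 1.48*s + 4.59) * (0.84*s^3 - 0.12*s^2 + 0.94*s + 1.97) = -2.142*s^5 + 1.5492*s^4 + 1.281*s^3 - 4.1831*s^2 + 7.2302*s + 9.0423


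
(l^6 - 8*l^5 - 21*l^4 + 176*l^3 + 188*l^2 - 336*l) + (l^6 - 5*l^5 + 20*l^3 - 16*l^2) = 2*l^6 - 13*l^5 - 21*l^4 + 196*l^3 + 172*l^2 - 336*l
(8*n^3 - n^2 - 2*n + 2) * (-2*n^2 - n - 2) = -16*n^5 - 6*n^4 - 11*n^3 + 2*n - 4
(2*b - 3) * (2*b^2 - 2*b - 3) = 4*b^3 - 10*b^2 + 9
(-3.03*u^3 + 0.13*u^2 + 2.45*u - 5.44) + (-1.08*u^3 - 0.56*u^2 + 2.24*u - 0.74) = -4.11*u^3 - 0.43*u^2 + 4.69*u - 6.18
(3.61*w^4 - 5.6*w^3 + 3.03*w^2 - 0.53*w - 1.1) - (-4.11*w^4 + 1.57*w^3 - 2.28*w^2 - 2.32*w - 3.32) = 7.72*w^4 - 7.17*w^3 + 5.31*w^2 + 1.79*w + 2.22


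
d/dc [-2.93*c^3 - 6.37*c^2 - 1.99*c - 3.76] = -8.79*c^2 - 12.74*c - 1.99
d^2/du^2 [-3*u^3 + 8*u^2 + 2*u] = 16 - 18*u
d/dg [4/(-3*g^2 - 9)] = 8*g/(3*(g^2 + 3)^2)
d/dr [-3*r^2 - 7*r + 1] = -6*r - 7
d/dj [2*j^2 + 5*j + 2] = 4*j + 5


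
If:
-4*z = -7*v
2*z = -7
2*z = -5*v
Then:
No Solution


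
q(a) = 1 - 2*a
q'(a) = -2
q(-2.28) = 5.56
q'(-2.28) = -2.00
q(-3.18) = 7.36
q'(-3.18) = -2.00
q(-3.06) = 7.12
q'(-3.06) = -2.00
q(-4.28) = 9.56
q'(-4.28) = -2.00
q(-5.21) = 11.42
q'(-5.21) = -2.00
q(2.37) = -3.74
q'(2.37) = -2.00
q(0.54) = -0.08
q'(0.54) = -2.00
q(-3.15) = 7.30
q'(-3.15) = -2.00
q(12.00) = -23.00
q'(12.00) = -2.00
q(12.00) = -23.00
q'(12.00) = -2.00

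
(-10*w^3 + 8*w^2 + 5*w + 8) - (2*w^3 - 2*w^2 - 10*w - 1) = -12*w^3 + 10*w^2 + 15*w + 9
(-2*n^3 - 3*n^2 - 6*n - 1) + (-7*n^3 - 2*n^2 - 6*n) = -9*n^3 - 5*n^2 - 12*n - 1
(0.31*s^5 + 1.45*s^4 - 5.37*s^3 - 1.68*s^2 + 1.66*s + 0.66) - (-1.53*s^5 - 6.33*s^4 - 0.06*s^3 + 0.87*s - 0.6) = 1.84*s^5 + 7.78*s^4 - 5.31*s^3 - 1.68*s^2 + 0.79*s + 1.26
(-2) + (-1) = -3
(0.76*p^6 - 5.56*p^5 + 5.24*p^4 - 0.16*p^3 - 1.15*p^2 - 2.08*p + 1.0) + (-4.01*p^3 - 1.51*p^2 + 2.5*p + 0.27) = 0.76*p^6 - 5.56*p^5 + 5.24*p^4 - 4.17*p^3 - 2.66*p^2 + 0.42*p + 1.27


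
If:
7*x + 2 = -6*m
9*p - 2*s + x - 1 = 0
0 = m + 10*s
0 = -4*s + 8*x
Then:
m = -40/113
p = 119/1017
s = 4/113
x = 2/113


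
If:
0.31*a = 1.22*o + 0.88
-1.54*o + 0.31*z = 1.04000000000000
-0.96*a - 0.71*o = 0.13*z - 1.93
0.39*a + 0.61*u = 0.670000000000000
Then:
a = 1.89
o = -0.24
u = -0.11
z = 2.16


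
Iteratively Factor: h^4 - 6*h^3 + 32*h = (h - 4)*(h^3 - 2*h^2 - 8*h) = (h - 4)^2*(h^2 + 2*h) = h*(h - 4)^2*(h + 2)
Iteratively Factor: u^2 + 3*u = (u)*(u + 3)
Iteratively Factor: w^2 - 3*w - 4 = (w - 4)*(w + 1)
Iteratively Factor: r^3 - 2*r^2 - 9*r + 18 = (r + 3)*(r^2 - 5*r + 6) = (r - 3)*(r + 3)*(r - 2)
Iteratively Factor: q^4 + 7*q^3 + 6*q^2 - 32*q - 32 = (q - 2)*(q^3 + 9*q^2 + 24*q + 16) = (q - 2)*(q + 4)*(q^2 + 5*q + 4) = (q - 2)*(q + 4)^2*(q + 1)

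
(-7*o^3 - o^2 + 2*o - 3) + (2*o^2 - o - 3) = -7*o^3 + o^2 + o - 6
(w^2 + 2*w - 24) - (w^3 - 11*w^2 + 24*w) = -w^3 + 12*w^2 - 22*w - 24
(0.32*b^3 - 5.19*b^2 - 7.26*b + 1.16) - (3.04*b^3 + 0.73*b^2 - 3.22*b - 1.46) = -2.72*b^3 - 5.92*b^2 - 4.04*b + 2.62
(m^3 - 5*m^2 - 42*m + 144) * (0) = 0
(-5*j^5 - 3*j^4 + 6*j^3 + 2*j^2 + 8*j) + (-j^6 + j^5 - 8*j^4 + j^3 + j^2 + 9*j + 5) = -j^6 - 4*j^5 - 11*j^4 + 7*j^3 + 3*j^2 + 17*j + 5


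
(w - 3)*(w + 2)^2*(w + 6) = w^4 + 7*w^3 - 2*w^2 - 60*w - 72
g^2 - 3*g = g*(g - 3)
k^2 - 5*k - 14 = (k - 7)*(k + 2)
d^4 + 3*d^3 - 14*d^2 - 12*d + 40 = (d - 2)^2*(d + 2)*(d + 5)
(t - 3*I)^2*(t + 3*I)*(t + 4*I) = t^4 + I*t^3 + 21*t^2 + 9*I*t + 108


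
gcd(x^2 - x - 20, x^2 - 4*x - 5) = x - 5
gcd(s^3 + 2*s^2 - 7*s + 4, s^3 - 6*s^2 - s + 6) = s - 1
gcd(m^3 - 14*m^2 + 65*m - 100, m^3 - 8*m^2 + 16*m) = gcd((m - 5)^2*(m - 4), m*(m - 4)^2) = m - 4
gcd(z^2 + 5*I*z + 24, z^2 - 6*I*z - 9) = z - 3*I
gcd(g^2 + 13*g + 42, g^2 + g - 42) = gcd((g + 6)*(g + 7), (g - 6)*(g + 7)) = g + 7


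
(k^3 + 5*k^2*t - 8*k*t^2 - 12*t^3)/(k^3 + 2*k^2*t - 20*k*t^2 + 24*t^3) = (-k - t)/(-k + 2*t)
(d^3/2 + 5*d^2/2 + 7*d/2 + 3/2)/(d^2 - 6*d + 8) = (d^3 + 5*d^2 + 7*d + 3)/(2*(d^2 - 6*d + 8))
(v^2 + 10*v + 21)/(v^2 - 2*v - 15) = (v + 7)/(v - 5)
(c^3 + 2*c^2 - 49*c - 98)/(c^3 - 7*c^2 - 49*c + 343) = (c + 2)/(c - 7)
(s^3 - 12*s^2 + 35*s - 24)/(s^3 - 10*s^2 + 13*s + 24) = (s - 1)/(s + 1)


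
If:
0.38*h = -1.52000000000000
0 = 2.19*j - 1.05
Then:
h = -4.00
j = 0.48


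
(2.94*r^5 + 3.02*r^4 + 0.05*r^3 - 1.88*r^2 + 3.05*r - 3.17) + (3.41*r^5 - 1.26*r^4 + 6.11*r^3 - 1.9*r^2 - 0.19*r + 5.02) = 6.35*r^5 + 1.76*r^4 + 6.16*r^3 - 3.78*r^2 + 2.86*r + 1.85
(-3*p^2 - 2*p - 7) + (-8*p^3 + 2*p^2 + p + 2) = -8*p^3 - p^2 - p - 5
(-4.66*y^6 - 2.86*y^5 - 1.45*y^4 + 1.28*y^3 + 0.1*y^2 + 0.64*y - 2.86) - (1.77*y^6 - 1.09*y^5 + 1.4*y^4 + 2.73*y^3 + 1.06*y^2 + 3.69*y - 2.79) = -6.43*y^6 - 1.77*y^5 - 2.85*y^4 - 1.45*y^3 - 0.96*y^2 - 3.05*y - 0.0699999999999998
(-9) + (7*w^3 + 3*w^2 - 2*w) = 7*w^3 + 3*w^2 - 2*w - 9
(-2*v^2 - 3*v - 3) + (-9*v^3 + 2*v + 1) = -9*v^3 - 2*v^2 - v - 2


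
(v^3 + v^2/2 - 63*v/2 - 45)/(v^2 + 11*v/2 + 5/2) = (2*v^2 - 9*v - 18)/(2*v + 1)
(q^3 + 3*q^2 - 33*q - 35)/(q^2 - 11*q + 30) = (q^2 + 8*q + 7)/(q - 6)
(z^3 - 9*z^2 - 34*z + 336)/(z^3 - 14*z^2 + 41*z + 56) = (z + 6)/(z + 1)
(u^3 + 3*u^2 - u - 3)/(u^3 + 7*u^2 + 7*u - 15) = (u + 1)/(u + 5)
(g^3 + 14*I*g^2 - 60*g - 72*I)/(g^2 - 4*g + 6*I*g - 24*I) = (g^2 + 8*I*g - 12)/(g - 4)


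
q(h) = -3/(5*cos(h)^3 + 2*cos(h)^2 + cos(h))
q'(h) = -3*(15*sin(h)*cos(h)^2 + 4*sin(h)*cos(h) + sin(h))/(5*cos(h)^3 + 2*cos(h)^2 + cos(h))^2 = -(45*sin(h) + 3*sin(h)/cos(h)^2 + 12*tan(h))/(-5*sin(h)^2 + 2*cos(h) + 6)^2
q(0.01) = -0.38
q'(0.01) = -0.01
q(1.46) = -21.16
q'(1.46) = -241.13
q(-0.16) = -0.39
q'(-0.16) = 0.16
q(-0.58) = -0.58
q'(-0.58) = 0.92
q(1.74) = 22.13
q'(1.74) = -120.98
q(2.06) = 5.48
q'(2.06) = -21.52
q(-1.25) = -4.47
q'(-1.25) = 23.73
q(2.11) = 4.52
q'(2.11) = -16.99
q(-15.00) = 1.67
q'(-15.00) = 4.00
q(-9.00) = 0.99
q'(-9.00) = 1.32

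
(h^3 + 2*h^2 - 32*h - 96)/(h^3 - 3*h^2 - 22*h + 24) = (h + 4)/(h - 1)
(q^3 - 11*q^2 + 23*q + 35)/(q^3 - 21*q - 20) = (q - 7)/(q + 4)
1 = 1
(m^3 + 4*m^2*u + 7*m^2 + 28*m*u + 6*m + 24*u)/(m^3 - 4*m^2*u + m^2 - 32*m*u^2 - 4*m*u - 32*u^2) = (-m - 6)/(-m + 8*u)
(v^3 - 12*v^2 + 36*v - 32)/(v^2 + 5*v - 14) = (v^2 - 10*v + 16)/(v + 7)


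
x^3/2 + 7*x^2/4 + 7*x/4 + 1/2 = (x/2 + 1)*(x + 1/2)*(x + 1)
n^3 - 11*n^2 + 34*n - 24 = (n - 6)*(n - 4)*(n - 1)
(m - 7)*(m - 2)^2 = m^3 - 11*m^2 + 32*m - 28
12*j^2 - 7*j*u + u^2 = (-4*j + u)*(-3*j + u)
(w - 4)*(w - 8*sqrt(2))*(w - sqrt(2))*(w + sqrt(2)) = w^4 - 8*sqrt(2)*w^3 - 4*w^3 - 2*w^2 + 32*sqrt(2)*w^2 + 8*w + 16*sqrt(2)*w - 64*sqrt(2)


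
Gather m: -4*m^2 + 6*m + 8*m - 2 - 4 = -4*m^2 + 14*m - 6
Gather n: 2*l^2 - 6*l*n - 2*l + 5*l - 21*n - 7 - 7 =2*l^2 + 3*l + n*(-6*l - 21) - 14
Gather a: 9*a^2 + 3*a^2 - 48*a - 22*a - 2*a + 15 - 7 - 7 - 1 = 12*a^2 - 72*a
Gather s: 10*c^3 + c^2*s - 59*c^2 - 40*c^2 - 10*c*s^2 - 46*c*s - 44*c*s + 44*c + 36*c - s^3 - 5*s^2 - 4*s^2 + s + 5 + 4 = 10*c^3 - 99*c^2 + 80*c - s^3 + s^2*(-10*c - 9) + s*(c^2 - 90*c + 1) + 9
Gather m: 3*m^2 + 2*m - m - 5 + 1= 3*m^2 + m - 4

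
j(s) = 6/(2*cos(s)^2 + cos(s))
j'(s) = 6*(4*sin(s)*cos(s) + sin(s))/(2*cos(s)^2 + cos(s))^2 = 6*(sin(s)/cos(s)^2 + 4*tan(s))/(2*cos(s) + 1)^2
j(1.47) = 49.64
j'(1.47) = 573.01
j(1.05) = 6.04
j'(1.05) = 15.79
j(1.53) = 136.02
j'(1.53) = 3583.53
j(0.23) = 2.09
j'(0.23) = 0.81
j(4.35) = -58.16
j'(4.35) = 220.40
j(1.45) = 40.12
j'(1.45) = 394.72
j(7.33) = 5.99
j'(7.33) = 15.56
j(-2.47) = 13.55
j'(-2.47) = 40.58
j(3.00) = 6.18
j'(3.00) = -2.66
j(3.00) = 6.18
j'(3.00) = -2.66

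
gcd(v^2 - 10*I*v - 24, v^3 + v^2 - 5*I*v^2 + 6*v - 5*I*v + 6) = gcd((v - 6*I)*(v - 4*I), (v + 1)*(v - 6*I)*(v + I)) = v - 6*I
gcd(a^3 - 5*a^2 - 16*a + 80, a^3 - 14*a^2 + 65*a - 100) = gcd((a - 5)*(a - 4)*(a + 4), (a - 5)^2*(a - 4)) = a^2 - 9*a + 20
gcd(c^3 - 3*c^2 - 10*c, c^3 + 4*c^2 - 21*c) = c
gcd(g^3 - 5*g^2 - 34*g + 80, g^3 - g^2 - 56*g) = g - 8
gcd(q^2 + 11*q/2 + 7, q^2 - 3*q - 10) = q + 2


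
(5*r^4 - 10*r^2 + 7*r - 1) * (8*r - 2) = 40*r^5 - 10*r^4 - 80*r^3 + 76*r^2 - 22*r + 2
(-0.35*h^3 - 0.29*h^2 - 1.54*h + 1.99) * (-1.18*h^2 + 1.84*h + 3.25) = 0.413*h^5 - 0.3018*h^4 + 0.1461*h^3 - 6.1243*h^2 - 1.3434*h + 6.4675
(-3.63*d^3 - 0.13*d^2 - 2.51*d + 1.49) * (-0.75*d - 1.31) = 2.7225*d^4 + 4.8528*d^3 + 2.0528*d^2 + 2.1706*d - 1.9519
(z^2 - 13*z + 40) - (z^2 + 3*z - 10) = 50 - 16*z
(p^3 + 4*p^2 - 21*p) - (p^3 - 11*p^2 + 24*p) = 15*p^2 - 45*p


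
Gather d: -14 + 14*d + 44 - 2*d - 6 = 12*d + 24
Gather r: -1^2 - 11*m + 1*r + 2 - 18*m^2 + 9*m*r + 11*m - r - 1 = -18*m^2 + 9*m*r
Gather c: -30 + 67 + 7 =44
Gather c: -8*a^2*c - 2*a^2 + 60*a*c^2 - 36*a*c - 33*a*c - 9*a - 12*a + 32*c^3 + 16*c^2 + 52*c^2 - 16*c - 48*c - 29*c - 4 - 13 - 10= -2*a^2 - 21*a + 32*c^3 + c^2*(60*a + 68) + c*(-8*a^2 - 69*a - 93) - 27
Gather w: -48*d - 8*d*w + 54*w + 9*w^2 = -48*d + 9*w^2 + w*(54 - 8*d)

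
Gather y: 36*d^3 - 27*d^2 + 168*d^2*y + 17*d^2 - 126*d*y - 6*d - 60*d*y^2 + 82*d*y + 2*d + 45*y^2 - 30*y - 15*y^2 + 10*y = 36*d^3 - 10*d^2 - 4*d + y^2*(30 - 60*d) + y*(168*d^2 - 44*d - 20)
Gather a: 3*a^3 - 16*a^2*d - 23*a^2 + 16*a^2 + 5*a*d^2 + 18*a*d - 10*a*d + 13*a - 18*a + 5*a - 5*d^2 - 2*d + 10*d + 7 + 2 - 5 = 3*a^3 + a^2*(-16*d - 7) + a*(5*d^2 + 8*d) - 5*d^2 + 8*d + 4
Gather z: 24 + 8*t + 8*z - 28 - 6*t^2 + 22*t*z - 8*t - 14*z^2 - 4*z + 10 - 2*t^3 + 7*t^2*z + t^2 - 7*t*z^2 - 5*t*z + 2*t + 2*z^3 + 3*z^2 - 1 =-2*t^3 - 5*t^2 + 2*t + 2*z^3 + z^2*(-7*t - 11) + z*(7*t^2 + 17*t + 4) + 5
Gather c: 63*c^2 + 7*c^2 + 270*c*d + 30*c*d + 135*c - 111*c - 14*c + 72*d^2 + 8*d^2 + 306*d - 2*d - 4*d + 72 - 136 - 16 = 70*c^2 + c*(300*d + 10) + 80*d^2 + 300*d - 80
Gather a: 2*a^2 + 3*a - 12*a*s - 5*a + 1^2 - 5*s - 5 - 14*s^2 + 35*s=2*a^2 + a*(-12*s - 2) - 14*s^2 + 30*s - 4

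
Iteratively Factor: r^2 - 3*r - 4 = (r + 1)*(r - 4)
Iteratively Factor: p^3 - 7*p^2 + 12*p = (p - 4)*(p^2 - 3*p) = p*(p - 4)*(p - 3)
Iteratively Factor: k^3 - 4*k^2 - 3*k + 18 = (k - 3)*(k^2 - k - 6) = (k - 3)^2*(k + 2)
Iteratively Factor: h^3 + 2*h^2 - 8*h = (h - 2)*(h^2 + 4*h) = (h - 2)*(h + 4)*(h)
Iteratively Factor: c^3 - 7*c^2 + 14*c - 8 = (c - 1)*(c^2 - 6*c + 8) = (c - 2)*(c - 1)*(c - 4)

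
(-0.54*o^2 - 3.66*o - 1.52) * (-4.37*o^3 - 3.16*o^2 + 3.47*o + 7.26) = 2.3598*o^5 + 17.7006*o^4 + 16.3342*o^3 - 11.8174*o^2 - 31.846*o - 11.0352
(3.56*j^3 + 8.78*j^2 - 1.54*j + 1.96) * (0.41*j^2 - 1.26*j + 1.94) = 1.4596*j^5 - 0.8858*j^4 - 4.7878*j^3 + 19.7772*j^2 - 5.4572*j + 3.8024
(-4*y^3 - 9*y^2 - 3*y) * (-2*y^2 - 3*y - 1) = 8*y^5 + 30*y^4 + 37*y^3 + 18*y^2 + 3*y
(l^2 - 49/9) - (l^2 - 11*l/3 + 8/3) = 11*l/3 - 73/9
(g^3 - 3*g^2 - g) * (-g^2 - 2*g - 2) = -g^5 + g^4 + 5*g^3 + 8*g^2 + 2*g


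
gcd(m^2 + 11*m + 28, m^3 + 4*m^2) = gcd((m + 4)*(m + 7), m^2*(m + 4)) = m + 4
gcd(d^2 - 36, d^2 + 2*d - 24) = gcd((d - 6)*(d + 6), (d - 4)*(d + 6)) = d + 6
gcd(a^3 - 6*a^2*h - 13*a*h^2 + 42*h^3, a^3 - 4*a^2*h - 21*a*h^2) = a^2 - 4*a*h - 21*h^2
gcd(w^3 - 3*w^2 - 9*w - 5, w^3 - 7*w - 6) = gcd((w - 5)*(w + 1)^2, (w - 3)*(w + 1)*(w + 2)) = w + 1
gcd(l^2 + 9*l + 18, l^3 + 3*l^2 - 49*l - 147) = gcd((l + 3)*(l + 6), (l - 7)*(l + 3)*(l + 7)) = l + 3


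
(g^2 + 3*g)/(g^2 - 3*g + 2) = g*(g + 3)/(g^2 - 3*g + 2)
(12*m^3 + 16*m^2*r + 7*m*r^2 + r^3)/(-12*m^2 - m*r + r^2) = (4*m^2 + 4*m*r + r^2)/(-4*m + r)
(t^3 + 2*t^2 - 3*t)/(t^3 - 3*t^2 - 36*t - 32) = t*(-t^2 - 2*t + 3)/(-t^3 + 3*t^2 + 36*t + 32)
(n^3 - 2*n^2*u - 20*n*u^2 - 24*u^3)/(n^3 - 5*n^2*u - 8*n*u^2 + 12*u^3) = (-n - 2*u)/(-n + u)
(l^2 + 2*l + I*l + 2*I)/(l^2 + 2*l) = (l + I)/l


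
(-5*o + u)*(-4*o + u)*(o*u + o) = 20*o^3*u + 20*o^3 - 9*o^2*u^2 - 9*o^2*u + o*u^3 + o*u^2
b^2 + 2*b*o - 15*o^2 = (b - 3*o)*(b + 5*o)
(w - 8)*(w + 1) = w^2 - 7*w - 8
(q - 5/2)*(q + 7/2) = q^2 + q - 35/4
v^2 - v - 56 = (v - 8)*(v + 7)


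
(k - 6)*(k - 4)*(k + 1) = k^3 - 9*k^2 + 14*k + 24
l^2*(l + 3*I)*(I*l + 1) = I*l^4 - 2*l^3 + 3*I*l^2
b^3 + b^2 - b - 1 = (b - 1)*(b + 1)^2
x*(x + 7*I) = x^2 + 7*I*x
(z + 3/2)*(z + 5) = z^2 + 13*z/2 + 15/2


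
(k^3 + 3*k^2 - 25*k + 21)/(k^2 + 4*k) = (k^3 + 3*k^2 - 25*k + 21)/(k*(k + 4))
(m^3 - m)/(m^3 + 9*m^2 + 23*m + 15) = m*(m - 1)/(m^2 + 8*m + 15)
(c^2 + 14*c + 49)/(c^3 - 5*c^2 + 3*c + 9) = (c^2 + 14*c + 49)/(c^3 - 5*c^2 + 3*c + 9)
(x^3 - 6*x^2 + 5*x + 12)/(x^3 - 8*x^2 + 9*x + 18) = (x - 4)/(x - 6)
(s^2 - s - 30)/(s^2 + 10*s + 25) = (s - 6)/(s + 5)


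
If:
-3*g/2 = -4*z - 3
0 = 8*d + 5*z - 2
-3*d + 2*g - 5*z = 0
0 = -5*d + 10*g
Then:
No Solution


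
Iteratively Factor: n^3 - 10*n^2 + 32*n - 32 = (n - 2)*(n^2 - 8*n + 16) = (n - 4)*(n - 2)*(n - 4)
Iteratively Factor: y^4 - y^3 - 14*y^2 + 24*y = (y - 3)*(y^3 + 2*y^2 - 8*y) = y*(y - 3)*(y^2 + 2*y - 8) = y*(y - 3)*(y - 2)*(y + 4)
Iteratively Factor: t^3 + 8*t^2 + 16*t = (t + 4)*(t^2 + 4*t) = (t + 4)^2*(t)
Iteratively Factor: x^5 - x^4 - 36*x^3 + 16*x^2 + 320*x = (x + 4)*(x^4 - 5*x^3 - 16*x^2 + 80*x) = (x - 4)*(x + 4)*(x^3 - x^2 - 20*x) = (x - 5)*(x - 4)*(x + 4)*(x^2 + 4*x) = (x - 5)*(x - 4)*(x + 4)^2*(x)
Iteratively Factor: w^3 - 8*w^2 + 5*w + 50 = (w + 2)*(w^2 - 10*w + 25) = (w - 5)*(w + 2)*(w - 5)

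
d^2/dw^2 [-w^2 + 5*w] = -2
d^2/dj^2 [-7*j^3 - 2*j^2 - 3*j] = -42*j - 4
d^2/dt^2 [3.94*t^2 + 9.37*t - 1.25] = 7.88000000000000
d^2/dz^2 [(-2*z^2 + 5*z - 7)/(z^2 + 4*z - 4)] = 2*(13*z^3 - 45*z^2 - 24*z - 92)/(z^6 + 12*z^5 + 36*z^4 - 32*z^3 - 144*z^2 + 192*z - 64)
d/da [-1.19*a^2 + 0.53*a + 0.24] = 0.53 - 2.38*a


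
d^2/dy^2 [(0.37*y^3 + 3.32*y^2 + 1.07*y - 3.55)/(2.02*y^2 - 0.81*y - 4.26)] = (-1.4210854715202e-14*y^4 + 26.449786*y^3 + 92.163396*y^2 + 130.384116*y + 47.36055)/(8.242408*y^6 - 9.915372*y^5 - 48.171546*y^4 + 41.289831*y^3 + 101.589498*y^2 - 44.098668*y - 77.308776)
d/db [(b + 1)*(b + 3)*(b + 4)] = 3*b^2 + 16*b + 19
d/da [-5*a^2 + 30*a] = 30 - 10*a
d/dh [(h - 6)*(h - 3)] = 2*h - 9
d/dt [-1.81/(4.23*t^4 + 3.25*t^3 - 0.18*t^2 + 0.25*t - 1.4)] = (30.6252*t^3 + 17.6475*t^2 - 0.6516*t + 0.4525)/(4.23*t^4 + 3.25*t^3 - 0.18*t^2 + 0.25*t - 1.4)^2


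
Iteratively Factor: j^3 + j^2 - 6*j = (j)*(j^2 + j - 6) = j*(j - 2)*(j + 3)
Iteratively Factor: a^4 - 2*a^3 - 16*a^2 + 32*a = (a + 4)*(a^3 - 6*a^2 + 8*a) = (a - 2)*(a + 4)*(a^2 - 4*a) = (a - 4)*(a - 2)*(a + 4)*(a)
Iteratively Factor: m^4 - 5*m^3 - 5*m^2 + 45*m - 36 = (m - 3)*(m^3 - 2*m^2 - 11*m + 12) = (m - 3)*(m + 3)*(m^2 - 5*m + 4) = (m - 3)*(m - 1)*(m + 3)*(m - 4)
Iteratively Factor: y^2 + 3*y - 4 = (y - 1)*(y + 4)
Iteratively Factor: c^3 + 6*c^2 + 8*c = (c)*(c^2 + 6*c + 8) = c*(c + 4)*(c + 2)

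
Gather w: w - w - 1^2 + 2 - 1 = 0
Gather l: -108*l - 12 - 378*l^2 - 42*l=-378*l^2 - 150*l - 12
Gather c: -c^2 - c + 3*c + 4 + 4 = -c^2 + 2*c + 8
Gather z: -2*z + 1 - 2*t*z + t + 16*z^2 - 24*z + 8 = t + 16*z^2 + z*(-2*t - 26) + 9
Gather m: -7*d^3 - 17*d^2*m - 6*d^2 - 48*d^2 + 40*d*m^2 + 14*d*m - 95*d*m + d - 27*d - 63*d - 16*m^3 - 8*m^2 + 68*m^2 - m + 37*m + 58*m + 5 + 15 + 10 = -7*d^3 - 54*d^2 - 89*d - 16*m^3 + m^2*(40*d + 60) + m*(-17*d^2 - 81*d + 94) + 30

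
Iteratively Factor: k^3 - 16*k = (k)*(k^2 - 16) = k*(k + 4)*(k - 4)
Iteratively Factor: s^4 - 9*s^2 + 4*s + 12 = (s + 3)*(s^3 - 3*s^2 + 4) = (s - 2)*(s + 3)*(s^2 - s - 2) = (s - 2)^2*(s + 3)*(s + 1)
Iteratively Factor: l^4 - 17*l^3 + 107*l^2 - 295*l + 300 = (l - 5)*(l^3 - 12*l^2 + 47*l - 60) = (l - 5)*(l - 3)*(l^2 - 9*l + 20) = (l - 5)^2*(l - 3)*(l - 4)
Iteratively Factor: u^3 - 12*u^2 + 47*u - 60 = (u - 3)*(u^2 - 9*u + 20) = (u - 4)*(u - 3)*(u - 5)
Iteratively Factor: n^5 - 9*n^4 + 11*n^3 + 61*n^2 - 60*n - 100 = (n - 2)*(n^4 - 7*n^3 - 3*n^2 + 55*n + 50) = (n - 2)*(n + 2)*(n^3 - 9*n^2 + 15*n + 25) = (n - 5)*(n - 2)*(n + 2)*(n^2 - 4*n - 5) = (n - 5)*(n - 2)*(n + 1)*(n + 2)*(n - 5)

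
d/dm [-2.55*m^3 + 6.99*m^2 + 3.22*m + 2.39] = -7.65*m^2 + 13.98*m + 3.22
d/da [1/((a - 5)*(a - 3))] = 2*(4 - a)/(a^4 - 16*a^3 + 94*a^2 - 240*a + 225)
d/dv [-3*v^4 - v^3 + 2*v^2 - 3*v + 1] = -12*v^3 - 3*v^2 + 4*v - 3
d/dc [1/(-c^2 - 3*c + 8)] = (2*c + 3)/(c^2 + 3*c - 8)^2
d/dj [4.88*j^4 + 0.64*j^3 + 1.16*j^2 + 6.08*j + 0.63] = 19.52*j^3 + 1.92*j^2 + 2.32*j + 6.08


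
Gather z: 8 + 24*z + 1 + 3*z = 27*z + 9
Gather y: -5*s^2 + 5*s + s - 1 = -5*s^2 + 6*s - 1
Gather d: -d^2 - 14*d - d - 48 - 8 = -d^2 - 15*d - 56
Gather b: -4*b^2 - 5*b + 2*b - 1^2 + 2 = -4*b^2 - 3*b + 1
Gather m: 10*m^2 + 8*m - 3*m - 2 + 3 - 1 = 10*m^2 + 5*m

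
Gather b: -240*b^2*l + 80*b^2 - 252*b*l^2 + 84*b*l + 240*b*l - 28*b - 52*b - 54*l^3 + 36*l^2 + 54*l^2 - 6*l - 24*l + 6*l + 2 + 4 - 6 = b^2*(80 - 240*l) + b*(-252*l^2 + 324*l - 80) - 54*l^3 + 90*l^2 - 24*l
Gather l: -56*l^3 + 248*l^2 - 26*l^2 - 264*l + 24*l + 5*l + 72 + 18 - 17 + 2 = -56*l^3 + 222*l^2 - 235*l + 75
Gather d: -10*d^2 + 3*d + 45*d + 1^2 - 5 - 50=-10*d^2 + 48*d - 54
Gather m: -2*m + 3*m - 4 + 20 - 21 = m - 5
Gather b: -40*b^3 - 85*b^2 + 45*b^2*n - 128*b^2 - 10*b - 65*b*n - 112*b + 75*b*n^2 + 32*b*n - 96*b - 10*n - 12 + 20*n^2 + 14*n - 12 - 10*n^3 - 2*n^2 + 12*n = -40*b^3 + b^2*(45*n - 213) + b*(75*n^2 - 33*n - 218) - 10*n^3 + 18*n^2 + 16*n - 24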